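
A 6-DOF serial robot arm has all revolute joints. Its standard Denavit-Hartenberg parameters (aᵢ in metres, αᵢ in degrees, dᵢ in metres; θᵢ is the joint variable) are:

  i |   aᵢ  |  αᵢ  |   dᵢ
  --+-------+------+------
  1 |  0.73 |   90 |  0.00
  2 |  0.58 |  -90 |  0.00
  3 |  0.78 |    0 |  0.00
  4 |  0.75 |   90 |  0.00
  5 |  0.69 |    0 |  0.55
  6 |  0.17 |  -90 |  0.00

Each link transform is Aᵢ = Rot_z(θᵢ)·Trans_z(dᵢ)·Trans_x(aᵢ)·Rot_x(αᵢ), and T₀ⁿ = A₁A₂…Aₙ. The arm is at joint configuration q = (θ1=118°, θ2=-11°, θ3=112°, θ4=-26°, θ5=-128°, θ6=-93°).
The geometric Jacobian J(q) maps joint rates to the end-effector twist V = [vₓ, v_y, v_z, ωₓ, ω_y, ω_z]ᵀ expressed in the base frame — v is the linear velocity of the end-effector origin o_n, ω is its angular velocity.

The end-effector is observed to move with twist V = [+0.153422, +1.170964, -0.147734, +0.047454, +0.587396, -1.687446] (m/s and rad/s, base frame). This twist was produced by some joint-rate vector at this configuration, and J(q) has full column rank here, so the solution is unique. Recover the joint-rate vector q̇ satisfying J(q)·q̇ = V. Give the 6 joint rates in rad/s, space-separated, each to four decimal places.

-0.0690 0.2620 -0.7760 -0.7180 0.2200 0.5780

o_n = [-1.4739, 0.8949, -0.5865]
J₁: ẑ×o_n = [-0.8949, -1.4739, 0.0000], ω = ẑ
J2: z=[0.8829, 0.4695, 0.0000] o=[-0.3427, 0.6446, 0.0000] → [-0.2753, 0.5178, 0.7521, 0.8829, 0.4695, 0.0000]
J3: z=[-0.0896, 0.1685, 0.9816] o=[-0.6100, 1.1473, -0.1107] → [0.1675, -0.8907, 0.1682, -0.0896, 0.1685, 0.9816]
J4: z=[-0.0896, 0.1685, 0.9816] o=[-1.1139, 0.5545, -0.0549] → [-0.4237, -0.4010, 0.0302, -0.0896, 0.1685, 0.9816]
J5: z=[-0.3981, 0.8974, -0.1903] o=[-1.7986, 0.2486, -0.0649] → [-0.3450, -0.2695, -0.5487, -0.3981, 0.8974, -0.1903]
J6: z=[-0.3981, 0.8974, -0.1903] o=[-1.5810, 0.8238, -0.6977] → [0.1133, 0.0239, -0.1245, -0.3981, 0.8974, -0.1903]
q̇ = J⁺·V = [-0.0690, 0.2620, -0.7760, -0.7180, 0.2200, 0.5780]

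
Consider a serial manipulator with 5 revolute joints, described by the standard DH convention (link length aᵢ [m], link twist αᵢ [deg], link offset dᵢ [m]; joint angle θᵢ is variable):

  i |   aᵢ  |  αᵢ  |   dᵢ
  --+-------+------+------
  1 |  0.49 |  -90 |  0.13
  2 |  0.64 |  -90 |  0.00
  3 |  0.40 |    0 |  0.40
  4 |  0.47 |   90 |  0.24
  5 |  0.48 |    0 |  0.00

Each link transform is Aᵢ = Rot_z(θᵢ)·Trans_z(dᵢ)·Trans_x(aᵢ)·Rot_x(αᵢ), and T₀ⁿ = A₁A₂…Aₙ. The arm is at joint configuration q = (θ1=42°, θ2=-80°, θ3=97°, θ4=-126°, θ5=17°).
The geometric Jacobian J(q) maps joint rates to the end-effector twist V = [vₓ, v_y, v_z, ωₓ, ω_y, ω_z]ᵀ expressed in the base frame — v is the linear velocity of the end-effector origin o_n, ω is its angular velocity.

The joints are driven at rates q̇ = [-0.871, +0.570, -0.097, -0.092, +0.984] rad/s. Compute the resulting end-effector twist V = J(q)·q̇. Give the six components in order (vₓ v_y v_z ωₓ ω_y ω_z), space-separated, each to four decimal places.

o_n = [1.0807, 1.0449, 1.3770]
J₁: ẑ×o_n = [-1.0449, 1.0807, 0.0000], ω = ẑ
J2: z=[-0.6691, 0.7431, 0.0000] o=[0.3641, 0.3279, 0.1300] → [0.9267, 0.8344, -1.0123, -0.6691, 0.7431, 0.0000]
J3: z=[0.7319, 0.6590, -0.1736] o=[0.4467, 0.4022, 0.7603] → [0.5180, -0.5614, 0.0526, 0.7319, 0.6590, -0.1736]
J4: z=[0.7319, 0.6590, -0.1736] o=[0.9988, 0.3651, 0.6428] → [0.6018, -0.5515, 0.4436, 0.7319, 0.6590, -0.1736]
J5: z=[-0.6478, 0.5936, -0.4774] o=[1.0751, 0.7404, 1.0060] → [0.3656, 0.2377, -0.2006, -0.6478, 0.5936, -0.4774]
V = J·q̇ = [1.6925, -0.1266, -0.8203, -1.1572, 0.8832, -1.3080]

1.6925 -0.1266 -0.8203 -1.1572 0.8832 -1.3080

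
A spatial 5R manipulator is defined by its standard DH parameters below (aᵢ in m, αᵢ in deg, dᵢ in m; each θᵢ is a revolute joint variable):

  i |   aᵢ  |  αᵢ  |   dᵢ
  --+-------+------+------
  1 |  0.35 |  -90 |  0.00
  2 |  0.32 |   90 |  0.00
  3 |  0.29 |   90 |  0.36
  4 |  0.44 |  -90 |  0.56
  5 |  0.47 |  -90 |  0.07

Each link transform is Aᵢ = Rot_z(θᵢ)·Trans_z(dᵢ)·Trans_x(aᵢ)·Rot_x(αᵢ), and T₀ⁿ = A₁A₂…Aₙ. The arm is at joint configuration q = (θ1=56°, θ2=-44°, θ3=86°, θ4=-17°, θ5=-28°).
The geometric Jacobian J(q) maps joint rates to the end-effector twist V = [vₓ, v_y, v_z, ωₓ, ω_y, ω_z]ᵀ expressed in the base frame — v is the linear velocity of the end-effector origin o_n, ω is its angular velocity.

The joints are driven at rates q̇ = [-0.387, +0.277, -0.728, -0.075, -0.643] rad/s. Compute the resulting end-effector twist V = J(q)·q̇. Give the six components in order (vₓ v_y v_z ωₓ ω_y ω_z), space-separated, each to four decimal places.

1.8040 0.5152 0.5033 0.4078 0.7739 -1.4141

o_n = [-0.2872, 1.4893, 0.9452]
J₁: ẑ×o_n = [-1.4893, -0.2872, 0.0000], ω = ẑ
J2: z=[-0.8290, 0.5592, 0.0000] o=[0.1957, 0.2902, 0.0000] → [0.5286, 0.7836, -0.7240, -0.8290, 0.5592, 0.0000]
J3: z=[-0.3884, -0.5759, 0.7193] o=[0.3244, 0.4810, 0.2223] → [-1.1416, -0.1592, -0.7439, -0.3884, -0.5759, 0.7193]
J4: z=[0.4591, 0.5559, 0.6930] o=[-0.0471, 0.4475, 0.4953] → [-0.4718, -0.3729, 0.6117, 0.4591, 0.5559, 0.6930]
J5: z=[-0.6051, -0.3755, 0.7021] o=[-0.0762, 1.0851, 0.8112] → [-0.3340, -0.0671, -0.3238, -0.6051, -0.3755, 0.7021]
V = J·q̇ = [1.8040, 0.5152, 0.5033, 0.4078, 0.7739, -1.4141]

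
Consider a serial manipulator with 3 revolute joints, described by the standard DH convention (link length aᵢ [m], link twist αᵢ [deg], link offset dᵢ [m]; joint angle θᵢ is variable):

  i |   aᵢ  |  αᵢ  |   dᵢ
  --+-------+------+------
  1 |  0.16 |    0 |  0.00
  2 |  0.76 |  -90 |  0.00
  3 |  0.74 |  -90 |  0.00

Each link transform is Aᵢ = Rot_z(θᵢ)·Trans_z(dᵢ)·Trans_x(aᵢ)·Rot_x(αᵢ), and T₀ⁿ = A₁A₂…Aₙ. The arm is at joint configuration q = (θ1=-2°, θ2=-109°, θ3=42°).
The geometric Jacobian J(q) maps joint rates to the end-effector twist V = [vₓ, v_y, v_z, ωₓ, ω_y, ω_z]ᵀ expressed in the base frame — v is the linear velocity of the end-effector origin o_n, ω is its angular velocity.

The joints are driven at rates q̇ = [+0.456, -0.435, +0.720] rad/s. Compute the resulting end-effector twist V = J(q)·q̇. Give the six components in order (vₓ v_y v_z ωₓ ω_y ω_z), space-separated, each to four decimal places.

o_n = [-0.3095, -1.2285, -0.4952]
J₁: ẑ×o_n = [1.2285, -0.3095, 0.0000], ω = ẑ
J2: z=[0.0000, 0.0000, 1.0000] o=[0.1599, -0.0056, 0.0000] → [1.2229, -0.4694, 0.0000, 0.0000, 0.0000, 1.0000]
J3: z=[0.9336, -0.3584, 0.0000] o=[-0.1125, -0.7151, 0.0000] → [0.1774, 0.4623, -0.5499, 0.9336, -0.3584, 0.0000]
V = J·q̇ = [0.1560, 0.3959, -0.3959, 0.6722, -0.2580, 0.0210]

0.1560 0.3959 -0.3959 0.6722 -0.2580 0.0210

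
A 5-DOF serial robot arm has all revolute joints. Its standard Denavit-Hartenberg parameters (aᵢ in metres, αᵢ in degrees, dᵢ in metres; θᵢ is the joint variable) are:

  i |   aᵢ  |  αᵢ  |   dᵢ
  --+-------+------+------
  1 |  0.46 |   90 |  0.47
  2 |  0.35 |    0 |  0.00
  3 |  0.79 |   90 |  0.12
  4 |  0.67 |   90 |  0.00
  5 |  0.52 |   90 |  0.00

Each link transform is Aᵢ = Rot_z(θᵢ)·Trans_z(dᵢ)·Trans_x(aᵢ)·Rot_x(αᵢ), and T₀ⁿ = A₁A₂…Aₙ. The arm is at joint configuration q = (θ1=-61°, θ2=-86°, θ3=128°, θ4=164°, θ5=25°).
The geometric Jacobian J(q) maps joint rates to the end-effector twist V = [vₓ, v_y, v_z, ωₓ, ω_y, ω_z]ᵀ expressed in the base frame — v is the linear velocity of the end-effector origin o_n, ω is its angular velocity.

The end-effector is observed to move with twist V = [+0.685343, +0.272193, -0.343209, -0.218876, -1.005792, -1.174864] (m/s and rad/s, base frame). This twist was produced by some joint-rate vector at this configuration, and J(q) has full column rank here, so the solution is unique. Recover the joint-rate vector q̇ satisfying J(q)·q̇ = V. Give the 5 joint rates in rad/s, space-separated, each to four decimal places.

o_n = [-0.1846, -0.5634, -0.2479]
J₁: ẑ×o_n = [0.5634, -0.1846, 0.0000], ω = ẑ
J2: z=[-0.8746, -0.4848, 0.0000] o=[0.2230, -0.4023, 0.4700] → [0.3481, -0.6279, -0.0567, -0.8746, -0.4848, 0.0000]
J3: z=[-0.8746, -0.4848, 0.0000] o=[0.2348, -0.4237, 0.1209] → [0.1788, -0.3225, -0.0811, -0.8746, -0.4848, 0.0000]
J4: z=[0.3244, -0.5852, -0.7431] o=[0.4145, -0.9953, 0.6495] → [0.8462, 0.7363, -0.2105, 0.3244, -0.5852, -0.7431]
J5: z=[-0.7414, -0.6452, 0.1844] o=[0.0210, -0.6663, 0.2185] → [0.2820, -0.3837, -0.2089, -0.7414, -0.6452, 0.1844]
q̇ = J⁺·V = [-0.6980, 0.6920, -0.9050, 0.8720, 0.9280]

-0.6980 0.6920 -0.9050 0.8720 0.9280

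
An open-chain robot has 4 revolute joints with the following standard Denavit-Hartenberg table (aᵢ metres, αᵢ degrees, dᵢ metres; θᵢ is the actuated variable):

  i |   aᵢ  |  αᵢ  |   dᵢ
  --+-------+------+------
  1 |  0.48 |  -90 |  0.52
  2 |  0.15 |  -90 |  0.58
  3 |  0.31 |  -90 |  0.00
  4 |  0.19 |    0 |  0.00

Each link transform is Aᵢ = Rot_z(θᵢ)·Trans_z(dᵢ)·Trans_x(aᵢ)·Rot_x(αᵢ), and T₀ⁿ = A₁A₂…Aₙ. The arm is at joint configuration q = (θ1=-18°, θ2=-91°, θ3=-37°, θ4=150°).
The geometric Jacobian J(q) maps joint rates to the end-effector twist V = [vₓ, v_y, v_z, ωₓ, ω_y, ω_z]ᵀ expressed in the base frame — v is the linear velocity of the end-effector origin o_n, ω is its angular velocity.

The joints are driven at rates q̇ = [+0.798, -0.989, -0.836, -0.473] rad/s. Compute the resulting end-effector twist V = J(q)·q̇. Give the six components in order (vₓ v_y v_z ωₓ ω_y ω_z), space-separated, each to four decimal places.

-0.6966 0.6760 -0.1372 -0.9791 -0.3246 0.4988

o_n = [0.5680, 0.5173, 0.7845]
J₁: ẑ×o_n = [-0.5173, 0.5680, 0.0000], ω = ẑ
J2: z=[0.3090, 0.9511, 0.0000] o=[0.4565, -0.1483, 0.5200] → [0.2515, -0.0817, 0.0996, 0.3090, 0.9511, 0.0000]
J3: z=[0.9509, -0.3090, 0.0175] o=[0.6332, 0.4041, 0.6700] → [-0.0374, -0.1100, 0.0875, 0.9509, -0.3090, 0.0175]
J4: z=[-0.2568, -0.7563, 0.6017] o=[0.6868, 0.5829, 0.9175] → [0.1401, -0.1056, -0.0730, -0.2568, -0.7563, 0.6017]
V = J·q̇ = [-0.6966, 0.6760, -0.1372, -0.9791, -0.3246, 0.4988]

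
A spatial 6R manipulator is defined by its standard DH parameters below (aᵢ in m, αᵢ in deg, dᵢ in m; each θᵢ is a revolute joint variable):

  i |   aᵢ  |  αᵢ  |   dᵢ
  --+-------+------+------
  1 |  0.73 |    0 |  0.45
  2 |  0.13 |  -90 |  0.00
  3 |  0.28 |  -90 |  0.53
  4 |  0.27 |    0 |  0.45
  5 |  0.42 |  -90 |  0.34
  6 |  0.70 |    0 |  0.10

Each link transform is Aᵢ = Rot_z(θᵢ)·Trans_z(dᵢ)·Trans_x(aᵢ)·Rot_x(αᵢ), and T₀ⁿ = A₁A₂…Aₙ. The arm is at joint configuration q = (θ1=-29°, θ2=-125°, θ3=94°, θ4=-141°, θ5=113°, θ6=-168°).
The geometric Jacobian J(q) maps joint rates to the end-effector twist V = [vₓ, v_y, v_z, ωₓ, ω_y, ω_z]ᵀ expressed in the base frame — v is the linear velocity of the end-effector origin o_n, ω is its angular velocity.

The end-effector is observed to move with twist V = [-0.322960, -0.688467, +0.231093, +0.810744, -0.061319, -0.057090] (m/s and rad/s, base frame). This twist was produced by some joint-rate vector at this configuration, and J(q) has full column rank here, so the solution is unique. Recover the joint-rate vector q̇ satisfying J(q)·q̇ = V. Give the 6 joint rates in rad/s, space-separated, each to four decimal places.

o_n = [1.5668, -0.4434, 0.6316]
J₁: ẑ×o_n = [0.4434, 1.5668, -0.0000], ω = ẑ
J2: z=[0.0000, 0.0000, 1.0000] o=[0.6385, -0.3539, 0.4500] → [0.0895, 0.9283, -0.0000, 0.0000, 0.0000, 1.0000]
J3: z=[0.4384, -0.8988, 0.0000] o=[0.5216, -0.4109, 0.4500] → [-0.1632, -0.0796, 0.9251, 0.4384, -0.8988, 0.0000]
J4: z=[0.8966, 0.4373, 0.0698] o=[0.7715, -0.8787, 0.1707] → [0.1712, -0.3578, 0.0425, 0.8966, 0.4373, 0.0698]
J5: z=[0.8966, 0.4373, 0.0698] o=[1.2363, -0.8410, 0.4114] → [0.0685, -0.1744, 0.2120, 0.8966, 0.4373, 0.0698]
J6: z=[-0.3576, 0.8079, -0.4683] o=[1.6509, -0.8582, 0.0652] → [0.6519, 0.2419, -0.0804, -0.3576, 0.8079, -0.4683]
q̇ = J⁺·V = [-0.2800, -0.0050, 0.0750, 0.1220, 0.5940, -0.3800]

-0.2800 -0.0050 0.0750 0.1220 0.5940 -0.3800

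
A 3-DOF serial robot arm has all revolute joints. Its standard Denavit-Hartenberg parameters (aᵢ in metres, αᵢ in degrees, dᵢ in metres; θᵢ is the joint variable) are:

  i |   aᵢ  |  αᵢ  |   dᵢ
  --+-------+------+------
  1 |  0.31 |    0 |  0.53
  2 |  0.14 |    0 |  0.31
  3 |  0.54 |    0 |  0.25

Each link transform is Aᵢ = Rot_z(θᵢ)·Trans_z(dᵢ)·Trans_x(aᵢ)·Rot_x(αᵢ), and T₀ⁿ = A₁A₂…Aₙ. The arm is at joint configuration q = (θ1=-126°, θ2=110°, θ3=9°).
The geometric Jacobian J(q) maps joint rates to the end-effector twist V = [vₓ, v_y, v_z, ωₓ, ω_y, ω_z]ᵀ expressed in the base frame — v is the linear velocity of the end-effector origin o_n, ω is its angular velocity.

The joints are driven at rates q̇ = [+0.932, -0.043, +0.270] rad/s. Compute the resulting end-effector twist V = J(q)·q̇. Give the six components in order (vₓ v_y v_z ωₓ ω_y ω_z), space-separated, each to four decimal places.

0.3443 0.5710 0.0000 0.0000 0.0000 1.1590

o_n = [0.4883, -0.3552, 1.0900]
J₁: ẑ×o_n = [0.3552, 0.4883, -0.0000], ω = ẑ
J2: z=[0.0000, 0.0000, 1.0000] o=[-0.1822, -0.2508, 0.5300] → [0.1044, 0.6706, -0.0000, 0.0000, 0.0000, 1.0000]
J3: z=[0.0000, 0.0000, 1.0000] o=[-0.0476, -0.2894, 0.8400] → [0.0658, 0.5360, -0.0000, 0.0000, 0.0000, 1.0000]
V = J·q̇ = [0.3443, 0.5710, 0.0000, 0.0000, 0.0000, 1.1590]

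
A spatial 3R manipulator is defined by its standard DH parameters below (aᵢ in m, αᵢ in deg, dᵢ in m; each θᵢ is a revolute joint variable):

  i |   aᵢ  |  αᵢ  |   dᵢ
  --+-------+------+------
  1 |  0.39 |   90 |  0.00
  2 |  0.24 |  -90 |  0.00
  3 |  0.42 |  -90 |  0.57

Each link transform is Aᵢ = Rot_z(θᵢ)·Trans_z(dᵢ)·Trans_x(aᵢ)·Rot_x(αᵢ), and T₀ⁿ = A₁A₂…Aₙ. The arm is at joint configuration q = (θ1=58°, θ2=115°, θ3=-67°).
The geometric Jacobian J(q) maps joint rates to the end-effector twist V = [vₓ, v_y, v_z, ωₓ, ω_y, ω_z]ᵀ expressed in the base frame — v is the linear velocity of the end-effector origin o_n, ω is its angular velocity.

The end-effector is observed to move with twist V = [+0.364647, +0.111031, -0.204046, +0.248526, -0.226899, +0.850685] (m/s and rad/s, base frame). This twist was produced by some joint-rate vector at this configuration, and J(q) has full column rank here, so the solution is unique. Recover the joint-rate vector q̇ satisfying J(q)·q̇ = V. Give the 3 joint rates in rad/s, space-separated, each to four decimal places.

o_n = [0.1703, -0.4571, 0.1254]
J₁: ẑ×o_n = [0.4571, 0.1703, -0.0000], ω = ẑ
J2: z=[0.8480, -0.5299, 0.0000] o=[0.2067, 0.3307, 0.0000] → [-0.0664, -0.1063, -0.6874, 0.8480, -0.5299, 0.0000]
J3: z=[-0.4803, -0.7686, -0.4226] o=[0.1529, 0.2447, 0.2175] → [-0.2258, -0.0516, 0.3504, -0.4803, -0.7686, -0.4226]
q̇ = J⁺·V = [0.8790, 0.3310, 0.0670]

0.8790 0.3310 0.0670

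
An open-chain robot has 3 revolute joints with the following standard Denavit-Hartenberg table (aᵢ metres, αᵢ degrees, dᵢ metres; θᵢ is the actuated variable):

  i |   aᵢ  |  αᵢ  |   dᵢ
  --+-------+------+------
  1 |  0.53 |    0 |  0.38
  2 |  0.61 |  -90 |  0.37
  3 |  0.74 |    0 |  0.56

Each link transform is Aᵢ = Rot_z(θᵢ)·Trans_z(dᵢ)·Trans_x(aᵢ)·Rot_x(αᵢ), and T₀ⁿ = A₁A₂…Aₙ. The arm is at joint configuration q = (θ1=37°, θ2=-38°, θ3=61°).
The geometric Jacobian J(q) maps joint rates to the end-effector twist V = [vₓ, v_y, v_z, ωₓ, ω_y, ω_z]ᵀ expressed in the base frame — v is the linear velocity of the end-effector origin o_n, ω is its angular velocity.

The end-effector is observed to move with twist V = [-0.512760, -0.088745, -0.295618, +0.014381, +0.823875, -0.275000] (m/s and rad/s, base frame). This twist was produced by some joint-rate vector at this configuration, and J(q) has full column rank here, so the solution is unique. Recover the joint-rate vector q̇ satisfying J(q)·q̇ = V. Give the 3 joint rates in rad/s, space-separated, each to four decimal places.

o_n = [1.4017, 0.8620, 0.1028]
J₁: ẑ×o_n = [-0.8620, 1.4017, 0.0000], ω = ẑ
J2: z=[0.0000, 0.0000, 1.0000] o=[0.4233, 0.3190, 0.3800] → [-0.5430, 0.9784, 0.0000, 0.0000, 0.0000, 1.0000]
J3: z=[0.0175, 0.9998, 0.0000] o=[1.0332, 0.3083, 0.7500] → [-0.6471, 0.0113, -0.3588, 0.0175, 0.9998, 0.0000]
q̇ = J⁺·V = [0.4040, -0.6790, 0.8240]

0.4040 -0.6790 0.8240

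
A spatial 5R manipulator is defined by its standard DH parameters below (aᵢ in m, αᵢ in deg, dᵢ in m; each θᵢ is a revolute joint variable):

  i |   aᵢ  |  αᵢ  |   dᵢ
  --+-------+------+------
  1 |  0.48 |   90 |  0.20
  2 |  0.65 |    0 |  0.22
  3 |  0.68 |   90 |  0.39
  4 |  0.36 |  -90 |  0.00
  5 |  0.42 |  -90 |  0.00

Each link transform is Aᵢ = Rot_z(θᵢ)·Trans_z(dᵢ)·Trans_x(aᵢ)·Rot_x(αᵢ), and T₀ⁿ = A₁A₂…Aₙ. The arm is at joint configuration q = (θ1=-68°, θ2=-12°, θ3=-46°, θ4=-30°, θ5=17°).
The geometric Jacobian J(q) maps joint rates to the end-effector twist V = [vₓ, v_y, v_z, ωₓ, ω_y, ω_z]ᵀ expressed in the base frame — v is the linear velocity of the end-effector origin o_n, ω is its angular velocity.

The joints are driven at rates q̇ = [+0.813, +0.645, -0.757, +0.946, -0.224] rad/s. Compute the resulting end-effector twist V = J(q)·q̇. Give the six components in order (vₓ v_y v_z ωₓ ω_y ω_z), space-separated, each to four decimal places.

0.9941 0.0988 -0.0545 -0.0391 0.9135 0.4067

o_n = [0.5104, -1.8751, -1.0061]
J₁: ẑ×o_n = [1.8751, 0.5104, -0.0000], ω = ẑ
J2: z=[-0.9272, -0.3746, 0.0000] o=[0.1798, -0.4450, 0.2000] → [0.4518, -1.1183, 1.4498, -0.9272, -0.3746, 0.0000]
J3: z=[-0.9272, -0.3746, 0.0000] o=[0.2140, -1.1170, 0.0649] → [0.4012, -0.9930, 0.8140, -0.9272, -0.3746, 0.0000]
J4: z=[-0.3177, 0.7863, -0.5299] o=[-0.0126, -1.5972, -0.5118] → [-0.5360, -0.4342, -0.3230, -0.3177, 0.7863, -0.5299]
J5: z=[-0.7037, -0.5701, -0.4240] o=[0.2162, -1.6829, -0.7762] → [0.0496, -0.2866, 0.3030, -0.7037, -0.5701, -0.4240]
V = J·q̇ = [0.9941, 0.0988, -0.0545, -0.0391, 0.9135, 0.4067]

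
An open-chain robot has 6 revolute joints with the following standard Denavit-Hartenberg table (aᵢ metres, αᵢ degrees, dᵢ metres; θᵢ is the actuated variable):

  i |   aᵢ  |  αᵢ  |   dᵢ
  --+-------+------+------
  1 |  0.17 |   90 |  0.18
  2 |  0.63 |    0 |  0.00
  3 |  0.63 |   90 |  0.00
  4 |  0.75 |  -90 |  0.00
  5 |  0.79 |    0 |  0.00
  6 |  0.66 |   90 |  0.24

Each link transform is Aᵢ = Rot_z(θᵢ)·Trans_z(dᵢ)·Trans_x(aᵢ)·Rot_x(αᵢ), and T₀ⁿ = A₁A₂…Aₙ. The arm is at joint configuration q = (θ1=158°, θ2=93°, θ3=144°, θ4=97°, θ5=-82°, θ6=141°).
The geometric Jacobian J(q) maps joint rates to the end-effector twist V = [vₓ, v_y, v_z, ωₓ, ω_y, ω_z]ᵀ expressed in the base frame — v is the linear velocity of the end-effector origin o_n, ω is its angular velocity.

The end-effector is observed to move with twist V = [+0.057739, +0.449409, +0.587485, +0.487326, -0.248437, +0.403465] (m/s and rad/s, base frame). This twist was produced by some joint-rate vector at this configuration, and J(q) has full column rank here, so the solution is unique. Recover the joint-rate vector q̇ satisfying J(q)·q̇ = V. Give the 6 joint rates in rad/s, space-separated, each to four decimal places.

o_n = [0.6005, 1.0103, 0.7212]
J₁: ẑ×o_n = [-1.0103, 0.6005, 0.0000], ω = ẑ
J2: z=[0.3746, 0.9272, 0.0000] o=[-0.1576, 0.0637, 0.1800] → [0.5017, -0.2027, -0.3484, 0.3746, 0.9272, 0.0000]
J3: z=[0.3746, 0.9272, 0.0000] o=[-0.1271, 0.0513, 0.8091] → [-0.0816, 0.0330, -0.3154, 0.3746, 0.9272, 0.0000]
J4: z=[0.7776, -0.3142, 0.5446] o=[0.1911, -0.0772, 0.2808] → [-0.7306, -0.1194, 0.9743, 0.7776, -0.3142, 0.5446]
J5: z=[-0.5469, 0.0895, 0.8324] o=[0.4238, 0.6316, 0.3574] → [-0.2826, 0.3460, -0.2229, -0.5469, 0.0895, 0.8324]
J6: z=[-0.5469, 0.0895, 0.8324] o=[1.0662, 0.4898, 0.7947] → [-0.4399, -0.4279, -0.2430, -0.5469, 0.0895, 0.8324]
q̇ = J⁺·V = [0.2070, 0.8660, -0.9300, 0.5640, 0.7000, -0.8330]

0.2070 0.8660 -0.9300 0.5640 0.7000 -0.8330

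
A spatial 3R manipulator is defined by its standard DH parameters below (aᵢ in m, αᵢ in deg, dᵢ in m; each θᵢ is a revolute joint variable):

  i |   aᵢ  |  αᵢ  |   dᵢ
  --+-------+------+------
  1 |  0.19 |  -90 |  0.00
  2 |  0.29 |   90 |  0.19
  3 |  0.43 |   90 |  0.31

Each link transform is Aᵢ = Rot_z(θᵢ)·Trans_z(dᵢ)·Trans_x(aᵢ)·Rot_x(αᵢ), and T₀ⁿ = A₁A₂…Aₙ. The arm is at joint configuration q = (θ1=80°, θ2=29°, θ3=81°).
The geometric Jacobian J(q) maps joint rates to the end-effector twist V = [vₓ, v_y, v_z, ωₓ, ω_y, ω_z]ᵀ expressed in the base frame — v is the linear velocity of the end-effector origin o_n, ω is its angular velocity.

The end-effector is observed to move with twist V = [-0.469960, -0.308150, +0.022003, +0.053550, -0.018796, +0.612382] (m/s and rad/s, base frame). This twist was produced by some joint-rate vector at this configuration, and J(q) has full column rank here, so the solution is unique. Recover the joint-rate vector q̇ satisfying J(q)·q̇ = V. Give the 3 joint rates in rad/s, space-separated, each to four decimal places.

o_n = [-0.4920, 0.7496, 0.0979]
J₁: ẑ×o_n = [-0.7496, -0.4920, 0.0000], ω = ẑ
J2: z=[-0.9848, 0.1736, 0.0000] o=[0.0330, 0.1871, 0.0000] → [0.0170, 0.0964, -0.4628, -0.9848, 0.1736, 0.0000]
J3: z=[0.0842, 0.4774, 0.8746] o=[-0.1101, 0.4699, -0.1406] → [-0.1307, -0.3541, 0.2059, 0.0842, 0.4774, 0.8746]
q̇ = J⁺·V = [0.6290, -0.0560, -0.0190]

0.6290 -0.0560 -0.0190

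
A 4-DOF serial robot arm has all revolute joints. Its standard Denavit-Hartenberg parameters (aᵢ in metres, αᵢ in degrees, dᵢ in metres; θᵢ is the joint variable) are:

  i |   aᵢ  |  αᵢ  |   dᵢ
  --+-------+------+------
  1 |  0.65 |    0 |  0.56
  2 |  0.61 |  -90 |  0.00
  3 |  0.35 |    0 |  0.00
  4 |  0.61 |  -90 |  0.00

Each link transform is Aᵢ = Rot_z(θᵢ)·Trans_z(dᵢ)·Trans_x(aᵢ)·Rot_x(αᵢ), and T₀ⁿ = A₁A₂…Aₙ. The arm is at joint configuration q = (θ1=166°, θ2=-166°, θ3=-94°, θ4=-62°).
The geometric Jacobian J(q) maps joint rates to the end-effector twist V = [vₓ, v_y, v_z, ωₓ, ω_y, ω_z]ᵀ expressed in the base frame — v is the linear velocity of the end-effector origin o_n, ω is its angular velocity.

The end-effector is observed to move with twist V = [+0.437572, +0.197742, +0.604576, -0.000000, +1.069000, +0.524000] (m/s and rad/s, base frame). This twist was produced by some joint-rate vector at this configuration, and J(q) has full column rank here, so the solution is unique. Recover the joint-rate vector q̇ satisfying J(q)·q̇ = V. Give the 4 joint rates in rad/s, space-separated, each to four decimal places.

o_n = [-0.6024, 0.1572, 1.1573]
J₁: ẑ×o_n = [-0.1572, -0.6024, 0.0000], ω = ẑ
J2: z=[0.0000, 0.0000, 1.0000] o=[-0.6307, 0.1572, 0.5600] → [0.0000, 0.0283, 0.0000, 0.0000, 0.0000, 1.0000]
J3: z=[-0.0000, 1.0000, 0.0000] o=[-0.0207, 0.1572, 0.5600] → [0.5973, -0.0000, 0.5817, -0.0000, 1.0000, 0.0000]
J4: z=[-0.0000, 1.0000, 0.0000] o=[-0.0451, 0.1572, 0.9091] → [0.2481, -0.0000, 0.5573, -0.0000, 1.0000, 0.0000]
q̇ = J⁺·V = [-0.2900, 0.8140, 0.3630, 0.7060]

-0.2900 0.8140 0.3630 0.7060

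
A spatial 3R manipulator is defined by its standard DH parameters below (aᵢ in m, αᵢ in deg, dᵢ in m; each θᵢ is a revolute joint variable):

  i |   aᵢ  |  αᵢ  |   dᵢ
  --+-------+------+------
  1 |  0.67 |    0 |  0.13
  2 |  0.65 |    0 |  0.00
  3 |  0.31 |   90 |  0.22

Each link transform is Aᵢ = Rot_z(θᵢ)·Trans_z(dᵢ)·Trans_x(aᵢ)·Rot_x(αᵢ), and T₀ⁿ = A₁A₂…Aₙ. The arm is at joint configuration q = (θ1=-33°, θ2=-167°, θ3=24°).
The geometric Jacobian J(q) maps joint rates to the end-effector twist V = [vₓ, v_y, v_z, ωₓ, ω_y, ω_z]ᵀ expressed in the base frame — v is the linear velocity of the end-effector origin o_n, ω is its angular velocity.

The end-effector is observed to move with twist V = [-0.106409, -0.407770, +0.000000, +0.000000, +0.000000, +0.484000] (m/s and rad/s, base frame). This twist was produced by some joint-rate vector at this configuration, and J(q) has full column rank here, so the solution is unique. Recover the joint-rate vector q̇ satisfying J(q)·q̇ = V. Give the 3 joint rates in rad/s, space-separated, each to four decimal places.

o_n = [-0.3581, -0.1642, 0.3500]
J₁: ẑ×o_n = [0.1642, -0.3581, 0.0000], ω = ẑ
J2: z=[0.0000, 0.0000, 1.0000] o=[0.5619, -0.3649, 0.1300] → [-0.2007, -0.9200, 0.0000, 0.0000, 0.0000, 1.0000]
J3: z=[0.0000, 0.0000, 1.0000] o=[-0.0489, -0.1426, 0.1300] → [0.0216, -0.3092, 0.0000, 0.0000, 0.0000, 1.0000]
q̇ = J⁺·V = [-0.1430, 0.4340, 0.1930]

-0.1430 0.4340 0.1930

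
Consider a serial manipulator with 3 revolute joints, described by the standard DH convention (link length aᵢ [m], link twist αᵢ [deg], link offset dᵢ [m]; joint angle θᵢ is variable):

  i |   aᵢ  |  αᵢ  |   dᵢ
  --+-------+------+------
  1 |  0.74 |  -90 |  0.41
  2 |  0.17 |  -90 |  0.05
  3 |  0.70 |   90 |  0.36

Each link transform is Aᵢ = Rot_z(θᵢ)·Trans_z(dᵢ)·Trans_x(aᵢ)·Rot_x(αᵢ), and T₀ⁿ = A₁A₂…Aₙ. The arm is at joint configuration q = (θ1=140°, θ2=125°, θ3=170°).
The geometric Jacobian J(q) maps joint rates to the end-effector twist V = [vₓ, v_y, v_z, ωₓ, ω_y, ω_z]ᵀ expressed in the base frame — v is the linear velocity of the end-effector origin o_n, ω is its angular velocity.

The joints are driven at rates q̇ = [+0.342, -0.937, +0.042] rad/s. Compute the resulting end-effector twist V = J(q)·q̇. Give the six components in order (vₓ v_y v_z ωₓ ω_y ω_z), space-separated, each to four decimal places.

0.2507 -0.5798 0.0070 0.6286 0.6957 0.3661

o_n = [-0.5232, 0.5324, 1.0419]
J₁: ẑ×o_n = [-0.5324, -0.5232, 0.0000], ω = ẑ
J2: z=[-0.6428, -0.7660, 0.0000] o=[-0.5669, 0.4757, 0.4100] → [-0.4841, 0.4062, -0.0030, -0.6428, -0.7660, 0.0000]
J3: z=[0.6275, -0.5265, 0.5736] o=[-0.5243, 0.3747, 0.2707] → [-0.4965, -0.4833, 0.0996, 0.6275, -0.5265, 0.5736]
V = J·q̇ = [0.2507, -0.5798, 0.0070, 0.6286, 0.6957, 0.3661]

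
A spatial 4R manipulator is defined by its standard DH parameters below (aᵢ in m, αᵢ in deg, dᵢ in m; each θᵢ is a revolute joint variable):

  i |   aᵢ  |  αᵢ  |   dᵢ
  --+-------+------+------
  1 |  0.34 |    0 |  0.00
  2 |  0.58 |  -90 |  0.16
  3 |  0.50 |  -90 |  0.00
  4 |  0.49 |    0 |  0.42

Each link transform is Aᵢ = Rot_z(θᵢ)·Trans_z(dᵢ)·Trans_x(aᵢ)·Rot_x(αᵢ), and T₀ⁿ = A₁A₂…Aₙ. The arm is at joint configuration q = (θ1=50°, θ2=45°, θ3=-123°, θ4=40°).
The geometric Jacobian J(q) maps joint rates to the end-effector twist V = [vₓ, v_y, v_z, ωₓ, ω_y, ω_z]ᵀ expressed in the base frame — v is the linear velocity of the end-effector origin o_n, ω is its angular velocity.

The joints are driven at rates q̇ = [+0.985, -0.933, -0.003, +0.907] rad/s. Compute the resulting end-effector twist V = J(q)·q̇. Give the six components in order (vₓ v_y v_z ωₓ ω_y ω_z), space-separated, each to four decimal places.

o_n = [0.4926, 0.7417, 1.1229]
J₁: ẑ×o_n = [-0.7417, 0.4926, 0.0000], ω = ẑ
J2: z=[0.0000, 0.0000, 1.0000] o=[0.2185, 0.2605, 0.0000] → [-0.4812, 0.2741, 0.0000, 0.0000, 0.0000, 1.0000]
J3: z=[-0.9962, -0.0872, 0.0000] o=[0.1680, 0.8382, 0.1600] → [-0.0839, 0.9592, 0.1245, -0.9962, -0.0872, 0.0000]
J4: z=[-0.0731, 0.8355, 0.5446] o=[0.1917, 0.5670, 0.5793] → [0.3590, 0.2036, -0.2642, -0.0731, 0.8355, 0.5446]
V = J·q̇ = [0.0443, 0.4113, -0.2400, -0.0633, 0.7580, 0.5460]

0.0443 0.4113 -0.2400 -0.0633 0.7580 0.5460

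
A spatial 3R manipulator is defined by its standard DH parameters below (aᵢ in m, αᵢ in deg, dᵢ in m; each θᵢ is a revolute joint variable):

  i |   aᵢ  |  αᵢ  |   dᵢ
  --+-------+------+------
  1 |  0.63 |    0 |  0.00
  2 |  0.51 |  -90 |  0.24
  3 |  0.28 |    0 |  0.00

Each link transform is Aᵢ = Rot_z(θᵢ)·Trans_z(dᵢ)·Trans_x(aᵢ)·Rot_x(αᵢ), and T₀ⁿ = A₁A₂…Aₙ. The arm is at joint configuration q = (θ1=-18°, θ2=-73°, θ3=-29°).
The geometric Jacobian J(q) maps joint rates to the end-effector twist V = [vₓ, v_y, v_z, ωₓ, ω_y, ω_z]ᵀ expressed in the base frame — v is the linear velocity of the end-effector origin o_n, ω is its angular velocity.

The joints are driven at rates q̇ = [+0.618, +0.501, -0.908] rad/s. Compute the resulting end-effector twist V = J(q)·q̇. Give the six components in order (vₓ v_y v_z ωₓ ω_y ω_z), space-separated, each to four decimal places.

0.9671 0.4788 0.2224 -0.9079 0.0158 1.1190

o_n = [0.5860, -0.9495, 0.3757]
J₁: ẑ×o_n = [0.9495, 0.5860, -0.0000], ω = ẑ
J2: z=[0.0000, 0.0000, 1.0000] o=[0.5992, -0.1947, 0.0000] → [0.7548, -0.0132, 0.0000, 0.0000, 0.0000, 1.0000]
J3: z=[0.9998, -0.0175, 0.0000] o=[0.5903, -0.7046, 0.2400] → [-0.0024, -0.1357, -0.2449, 0.9998, -0.0175, 0.0000]
V = J·q̇ = [0.9671, 0.4788, 0.2224, -0.9079, 0.0158, 1.1190]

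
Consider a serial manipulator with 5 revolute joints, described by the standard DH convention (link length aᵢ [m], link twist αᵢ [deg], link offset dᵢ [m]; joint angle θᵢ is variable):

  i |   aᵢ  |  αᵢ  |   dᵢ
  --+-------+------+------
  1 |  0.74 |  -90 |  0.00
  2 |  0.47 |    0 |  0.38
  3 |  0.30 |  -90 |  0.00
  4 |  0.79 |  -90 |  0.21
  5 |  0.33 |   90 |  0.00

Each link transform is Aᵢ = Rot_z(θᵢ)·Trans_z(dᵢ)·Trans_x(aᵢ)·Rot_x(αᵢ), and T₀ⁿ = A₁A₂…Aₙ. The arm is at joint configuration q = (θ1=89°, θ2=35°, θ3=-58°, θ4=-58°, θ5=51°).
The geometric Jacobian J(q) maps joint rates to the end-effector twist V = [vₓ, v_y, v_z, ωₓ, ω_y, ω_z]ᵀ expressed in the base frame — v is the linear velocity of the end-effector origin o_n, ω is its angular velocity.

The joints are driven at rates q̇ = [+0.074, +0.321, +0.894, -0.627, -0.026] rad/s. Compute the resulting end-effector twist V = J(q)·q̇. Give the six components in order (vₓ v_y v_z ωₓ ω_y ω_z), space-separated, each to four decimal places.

-0.4792 -0.2065 -1.2392 -1.2332 -0.2438 0.6425

o_n = [-1.1933, 1.8908, 0.0970]
J₁: ẑ×o_n = [-1.8908, -1.1933, 0.0000], ω = ẑ
J2: z=[-0.9998, 0.0175, 0.0000] o=[0.0129, 0.7399, 0.0000] → [0.0017, 0.0970, -1.1297, -0.9998, 0.0175, 0.0000]
J3: z=[-0.9998, 0.0175, 0.0000] o=[-0.3603, 1.1315, -0.2696] → [0.0064, 0.3665, -0.7447, -0.9998, 0.0175, 0.0000]
J4: z=[0.0068, 0.3907, -0.9205] o=[-0.3555, 1.4076, -0.1524] → [0.5422, 0.7695, 0.3306, 0.0068, 0.3907, -0.9205]
J5: z=[0.5435, 0.7713, 0.3314] o=[-1.0172, 1.8866, -0.1821] → [0.2139, -0.2100, 0.1381, 0.5435, 0.7713, 0.3314]
V = J·q̇ = [-0.4792, -0.2065, -1.2392, -1.2332, -0.2438, 0.6425]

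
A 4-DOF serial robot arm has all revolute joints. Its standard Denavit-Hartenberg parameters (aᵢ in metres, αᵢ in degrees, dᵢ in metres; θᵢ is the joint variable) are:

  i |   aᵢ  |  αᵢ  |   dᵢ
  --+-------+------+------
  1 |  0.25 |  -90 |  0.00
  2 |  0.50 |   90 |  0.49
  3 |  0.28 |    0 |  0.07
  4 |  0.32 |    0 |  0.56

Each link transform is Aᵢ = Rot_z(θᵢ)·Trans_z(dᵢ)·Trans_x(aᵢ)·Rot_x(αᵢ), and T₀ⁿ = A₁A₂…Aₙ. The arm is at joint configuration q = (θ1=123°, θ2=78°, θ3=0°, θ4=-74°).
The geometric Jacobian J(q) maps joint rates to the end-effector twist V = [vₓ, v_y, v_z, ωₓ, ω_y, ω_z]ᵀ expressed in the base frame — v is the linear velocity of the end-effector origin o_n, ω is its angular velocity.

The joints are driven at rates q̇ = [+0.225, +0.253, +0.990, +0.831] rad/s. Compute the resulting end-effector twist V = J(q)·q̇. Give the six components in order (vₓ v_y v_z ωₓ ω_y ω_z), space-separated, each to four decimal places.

-0.5068 -0.4559 -0.7495 -1.1823 1.3561 0.6036

o_n = [-0.7231, 0.7785, -0.7182]
J₁: ẑ×o_n = [-0.7785, -0.7231, 0.0000], ω = ẑ
J2: z=[-0.8387, -0.5446, 0.0000] o=[-0.1362, 0.2097, 0.0000] → [0.3912, -0.6024, -0.7967, -0.8387, -0.5446, 0.0000]
J3: z=[-0.5327, 0.8203, 0.2079] o=[-0.6037, 0.0300, -0.4891] → [-0.3436, -0.1469, -0.3009, -0.5327, 0.8203, 0.2079]
J4: z=[-0.5327, 0.8203, 0.2079] o=[-0.6727, 0.1362, -0.7484] → [-0.1088, 0.0056, -0.3009, -0.5327, 0.8203, 0.2079]
V = J·q̇ = [-0.5068, -0.4559, -0.7495, -1.1823, 1.3561, 0.6036]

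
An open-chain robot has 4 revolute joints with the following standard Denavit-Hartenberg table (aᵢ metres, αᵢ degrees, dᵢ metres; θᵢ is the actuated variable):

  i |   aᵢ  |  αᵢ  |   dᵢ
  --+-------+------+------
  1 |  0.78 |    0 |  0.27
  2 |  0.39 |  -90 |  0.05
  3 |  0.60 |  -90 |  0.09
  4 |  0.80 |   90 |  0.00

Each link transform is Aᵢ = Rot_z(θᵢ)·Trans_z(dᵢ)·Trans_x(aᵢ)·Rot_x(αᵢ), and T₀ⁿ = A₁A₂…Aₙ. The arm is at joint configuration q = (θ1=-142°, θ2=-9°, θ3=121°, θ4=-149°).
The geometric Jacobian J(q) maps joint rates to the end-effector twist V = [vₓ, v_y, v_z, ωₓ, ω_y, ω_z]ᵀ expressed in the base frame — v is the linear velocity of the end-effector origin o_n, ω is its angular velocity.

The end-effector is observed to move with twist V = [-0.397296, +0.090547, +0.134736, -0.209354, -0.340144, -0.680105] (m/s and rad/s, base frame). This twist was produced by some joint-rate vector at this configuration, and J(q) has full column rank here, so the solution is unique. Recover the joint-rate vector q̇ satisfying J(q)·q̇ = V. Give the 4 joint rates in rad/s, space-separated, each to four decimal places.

o_n = [-0.7510, -1.1298, 0.3935]
J₁: ẑ×o_n = [1.1298, -0.7510, 0.0000], ω = ẑ
J2: z=[0.0000, 0.0000, 1.0000] o=[-0.6146, -0.4802, 0.2700] → [0.6496, -0.1363, 0.0000, 0.0000, 0.0000, 1.0000]
J3: z=[0.4848, -0.8746, 0.0000] o=[-0.9558, -0.6693, 0.3200] → [-0.0643, -0.0356, -0.0442, 0.4848, -0.8746, 0.0000]
J4: z=[0.7497, 0.4156, 0.5150] o=[-0.6418, -0.5982, -0.1943] → [0.5181, -0.4969, -0.3532, 0.7497, 0.4156, 0.5150]
q̇ = J⁺·V = [0.2740, -0.7450, 0.1960, -0.4060]

0.2740 -0.7450 0.1960 -0.4060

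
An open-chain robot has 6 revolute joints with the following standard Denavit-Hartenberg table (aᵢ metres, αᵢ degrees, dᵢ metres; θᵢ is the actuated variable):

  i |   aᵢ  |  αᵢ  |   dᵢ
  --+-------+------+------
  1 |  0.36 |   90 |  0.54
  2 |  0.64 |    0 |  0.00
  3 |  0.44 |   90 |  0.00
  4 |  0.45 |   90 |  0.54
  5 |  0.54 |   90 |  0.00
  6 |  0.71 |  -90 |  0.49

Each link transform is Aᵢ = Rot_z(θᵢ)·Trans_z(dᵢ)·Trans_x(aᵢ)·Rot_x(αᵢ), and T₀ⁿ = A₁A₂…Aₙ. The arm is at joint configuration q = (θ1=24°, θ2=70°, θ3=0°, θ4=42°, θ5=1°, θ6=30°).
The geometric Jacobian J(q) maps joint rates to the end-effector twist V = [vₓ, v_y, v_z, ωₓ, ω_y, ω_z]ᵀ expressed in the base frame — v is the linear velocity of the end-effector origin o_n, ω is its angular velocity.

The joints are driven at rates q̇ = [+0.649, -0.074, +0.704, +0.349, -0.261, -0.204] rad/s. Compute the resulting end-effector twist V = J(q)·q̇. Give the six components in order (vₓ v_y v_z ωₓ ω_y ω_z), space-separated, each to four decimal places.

-0.9746 -0.1339 0.1517 0.7535 -0.5639 0.2933

o_n = [1.5072, -0.2218, 2.8806]
J₁: ẑ×o_n = [0.2218, 1.5072, -0.0000], ω = ẑ
J2: z=[0.4067, -0.9135, 0.0000] o=[0.3289, 0.1464, 0.5400] → [-2.1383, -0.9520, 0.9267, 0.4067, -0.9135, 0.0000]
J3: z=[0.4067, -0.9135, 0.0000] o=[0.5288, 0.2355, 1.1414] → [-1.5889, -0.7074, 0.7078, 0.4067, -0.9135, 0.0000]
J4: z=[0.8585, 0.3822, -0.3420] o=[0.6663, 0.2967, 1.5549] → [0.3294, -1.4257, -0.7665, 0.8585, 0.3822, -0.3420]
J5: z=[-0.0932, 0.7720, 0.6288] o=[1.3568, 0.2745, 1.6844] → [1.2355, 0.2060, -0.0698, -0.0932, 0.7720, 0.6288]
J6: z=[-0.8495, -0.3910, 0.3542] o=[1.6372, 0.0039, 2.0582] → [-0.2416, 0.6526, 0.1409, -0.8495, -0.3910, 0.3542]
V = J·q̇ = [-0.9746, -0.1339, 0.1517, 0.7535, -0.5639, 0.2933]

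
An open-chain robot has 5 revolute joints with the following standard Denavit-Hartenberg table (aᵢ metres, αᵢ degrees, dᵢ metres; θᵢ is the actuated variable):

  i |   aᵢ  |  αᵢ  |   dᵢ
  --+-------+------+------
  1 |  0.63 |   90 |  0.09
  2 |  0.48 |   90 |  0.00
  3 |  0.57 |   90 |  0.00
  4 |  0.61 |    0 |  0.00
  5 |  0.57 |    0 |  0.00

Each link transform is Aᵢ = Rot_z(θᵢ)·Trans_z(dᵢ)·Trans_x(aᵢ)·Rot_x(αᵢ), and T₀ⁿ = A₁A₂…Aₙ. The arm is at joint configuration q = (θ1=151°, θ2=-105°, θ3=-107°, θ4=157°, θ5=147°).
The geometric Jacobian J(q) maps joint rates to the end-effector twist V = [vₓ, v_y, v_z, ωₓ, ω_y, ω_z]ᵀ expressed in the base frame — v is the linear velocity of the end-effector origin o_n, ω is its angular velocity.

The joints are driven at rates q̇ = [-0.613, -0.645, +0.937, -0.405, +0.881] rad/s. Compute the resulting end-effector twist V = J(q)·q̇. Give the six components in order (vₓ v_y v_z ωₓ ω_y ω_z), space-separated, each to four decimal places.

0.4736 -0.1861 -0.1761 0.4433 -0.8241 0.0692

o_n = [-0.8136, 0.0932, -0.3418]
J₁: ẑ×o_n = [-0.0932, -0.8136, 0.0000], ω = ẑ
J2: z=[0.4848, 0.8746, 0.0000] o=[-0.5510, 0.3054, 0.0900] → [-0.3777, 0.2094, 0.1268, 0.4848, 0.8746, 0.0000]
J3: z=[0.8448, -0.4683, 0.2588] o=[-0.4424, 0.2452, -0.3736] → [0.0245, -0.1229, -0.3023, 0.8448, -0.4683, 0.2588]
J4: z=[-0.0747, 0.3757, 0.9237] o=[-0.7443, -0.2106, -0.2127] → [-0.3292, -0.0736, 0.0033, -0.0747, 0.3757, 0.9237]
J5: z=[-0.0747, 0.3757, 0.9237] o=[-0.2455, 0.1268, -0.3096] → [0.0189, -0.5272, 0.2159, -0.0747, 0.3757, 0.9237]
V = J·q̇ = [0.4736, -0.1861, -0.1761, 0.4433, -0.8241, 0.0692]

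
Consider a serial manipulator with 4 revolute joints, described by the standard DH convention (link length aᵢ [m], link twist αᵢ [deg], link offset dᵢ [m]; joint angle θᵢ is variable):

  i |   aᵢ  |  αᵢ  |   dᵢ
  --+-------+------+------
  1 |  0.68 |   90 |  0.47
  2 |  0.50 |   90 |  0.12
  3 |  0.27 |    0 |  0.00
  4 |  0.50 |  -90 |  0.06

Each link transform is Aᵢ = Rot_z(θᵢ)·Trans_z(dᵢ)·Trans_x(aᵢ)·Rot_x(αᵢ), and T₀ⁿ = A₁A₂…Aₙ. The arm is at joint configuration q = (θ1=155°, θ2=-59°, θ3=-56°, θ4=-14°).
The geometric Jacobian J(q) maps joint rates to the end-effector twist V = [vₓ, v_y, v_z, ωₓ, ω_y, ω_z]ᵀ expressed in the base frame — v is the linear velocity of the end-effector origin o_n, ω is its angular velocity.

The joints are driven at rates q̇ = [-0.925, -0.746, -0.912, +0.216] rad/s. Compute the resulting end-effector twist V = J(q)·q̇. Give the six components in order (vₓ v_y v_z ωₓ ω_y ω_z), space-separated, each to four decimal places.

o_n = [-1.1958, -0.0754, -0.2655]
J₁: ẑ×o_n = [0.0754, -1.1958, 0.0000], ω = ẑ
J2: z=[0.4226, 0.9063, 0.0000] o=[-0.6163, 0.2874, 0.4700] → [-0.6666, 0.3108, 0.3719, 0.4226, 0.9063, 0.0000]
J3: z=[0.7769, -0.3623, -0.5150] o=[-0.7990, 0.5050, 0.0414] → [-0.1877, 0.4428, -0.5946, 0.7769, -0.3623, -0.5150]
J4: z=[0.7769, -0.3623, -0.5150] o=[-0.9640, 0.3350, -0.0880] → [-0.1470, 0.2573, -0.4027, 0.7769, -0.3623, -0.5150]
V = J·q̇ = [0.5670, 0.5260, 0.1778, -0.8560, -0.4240, -0.5665]

0.5670 0.5260 0.1778 -0.8560 -0.4240 -0.5665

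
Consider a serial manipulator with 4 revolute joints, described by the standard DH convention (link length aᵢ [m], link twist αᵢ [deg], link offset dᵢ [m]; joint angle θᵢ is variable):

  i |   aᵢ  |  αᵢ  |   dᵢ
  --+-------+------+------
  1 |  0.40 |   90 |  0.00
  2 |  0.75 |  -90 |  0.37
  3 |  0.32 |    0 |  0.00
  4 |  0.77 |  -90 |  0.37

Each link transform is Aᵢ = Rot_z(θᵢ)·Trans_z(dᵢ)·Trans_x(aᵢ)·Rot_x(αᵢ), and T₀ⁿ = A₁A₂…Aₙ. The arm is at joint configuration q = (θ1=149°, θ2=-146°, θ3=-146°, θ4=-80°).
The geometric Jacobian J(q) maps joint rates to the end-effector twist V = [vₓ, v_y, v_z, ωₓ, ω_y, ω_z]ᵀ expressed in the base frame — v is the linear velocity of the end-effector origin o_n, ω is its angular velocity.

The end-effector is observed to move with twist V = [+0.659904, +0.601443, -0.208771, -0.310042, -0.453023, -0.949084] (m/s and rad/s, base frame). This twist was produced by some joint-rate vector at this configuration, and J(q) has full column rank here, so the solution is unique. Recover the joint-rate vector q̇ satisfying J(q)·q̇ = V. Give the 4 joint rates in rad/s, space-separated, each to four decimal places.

-0.9010 -0.5480 0.9050 -0.8470

o_n = [-0.5584, 0.3298, -0.2787]
J₁: ẑ×o_n = [-0.3298, -0.5584, 0.0000], ω = ẑ
J2: z=[0.5150, 0.8572, 0.0000] o=[-0.3429, 0.2060, 0.0000] → [-0.2389, 0.1435, 0.2485, 0.5150, 0.8572, 0.0000]
J3: z=[-0.4793, 0.2880, -0.8290] o=[0.3807, 0.2029, -0.4194] → [0.1457, 0.8460, 0.2097, -0.4793, 0.2880, -0.8290]
J4: z=[-0.4793, 0.2880, -0.8290] o=[0.2843, 0.4696, -0.2710] → [-0.1181, 0.6950, 0.3097, -0.4793, 0.2880, -0.8290]
q̇ = J⁺·V = [-0.9010, -0.5480, 0.9050, -0.8470]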